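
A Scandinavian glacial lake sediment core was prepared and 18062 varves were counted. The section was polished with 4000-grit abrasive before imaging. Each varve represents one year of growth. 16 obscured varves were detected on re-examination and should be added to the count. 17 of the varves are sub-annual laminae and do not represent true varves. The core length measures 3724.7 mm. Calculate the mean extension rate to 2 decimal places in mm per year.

Adjusted count: 18062 − 17 + 16 = 18061 varves.
Extension rate ≈ 3724.7 / 18061 = 0.21 mm per year.

0.21 mm per year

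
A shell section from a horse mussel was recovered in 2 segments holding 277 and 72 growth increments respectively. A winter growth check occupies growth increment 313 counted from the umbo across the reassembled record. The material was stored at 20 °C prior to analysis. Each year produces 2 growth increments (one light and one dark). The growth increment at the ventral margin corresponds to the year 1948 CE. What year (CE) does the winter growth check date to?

1930 CE

Total growth increments = 277 + 72 = 349.
The winter growth check sits at growth increment 313 from the umbo, so 349 − 313 = 36 growth increments formed after it.
36 growth increments at 2 per year is 36 / 2 = 18 years.
1948 − 18 = 1930 CE.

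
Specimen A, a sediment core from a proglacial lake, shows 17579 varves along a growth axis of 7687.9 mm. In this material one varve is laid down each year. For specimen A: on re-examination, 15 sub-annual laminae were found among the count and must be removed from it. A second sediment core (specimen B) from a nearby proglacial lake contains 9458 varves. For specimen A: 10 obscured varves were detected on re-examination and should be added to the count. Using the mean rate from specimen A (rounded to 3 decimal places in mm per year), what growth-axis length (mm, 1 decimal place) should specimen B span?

Specimen A: true varve count = 17579 − 15 + 10 = 17574.
A: 7687.9 mm over 17574 years gives 7687.9 / 17574 ≈ 0.437 mm/year.
B's length ≈ 0.437 × 9458 = 4133.1 mm.

4133.1 mm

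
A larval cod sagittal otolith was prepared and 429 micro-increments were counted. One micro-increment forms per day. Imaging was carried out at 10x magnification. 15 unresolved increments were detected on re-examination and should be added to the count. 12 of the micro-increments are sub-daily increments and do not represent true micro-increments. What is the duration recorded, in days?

432 d

True micro-increment count = 429 − 12 + 15 = 432.
At one micro-increment per day, that is 432 days.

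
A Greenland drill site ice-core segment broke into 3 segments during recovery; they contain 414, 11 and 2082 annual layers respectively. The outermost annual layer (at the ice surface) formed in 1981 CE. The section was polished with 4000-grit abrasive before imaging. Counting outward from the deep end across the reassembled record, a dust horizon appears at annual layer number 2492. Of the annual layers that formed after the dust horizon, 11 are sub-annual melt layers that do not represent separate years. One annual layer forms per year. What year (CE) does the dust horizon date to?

Total annual layers = 414 + 11 + 2082 = 2507.
The dust horizon sits at annual layer 2492 from the deep end, so 2507 − 2492 = 15 annual layers formed after it.
Excluding 11 false annual layers: 15 − 11 = 4.
1981 − 4 = 1977 CE.

1977 CE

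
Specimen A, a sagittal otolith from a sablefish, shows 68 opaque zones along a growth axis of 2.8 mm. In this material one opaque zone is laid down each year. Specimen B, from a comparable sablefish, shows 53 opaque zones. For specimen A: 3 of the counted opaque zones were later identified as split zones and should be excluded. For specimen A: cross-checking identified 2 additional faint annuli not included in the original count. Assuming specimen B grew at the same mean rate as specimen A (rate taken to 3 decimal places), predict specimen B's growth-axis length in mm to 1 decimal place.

Specimen A: adjusted count: 68 − 3 + 2 = 67 opaque zones.
A: Mean rate = 2.8 mm / 67 years ≈ 0.042 mm/yr.
For B, 0.042 mm/year × 53 years = 2.2 mm.

2.2 mm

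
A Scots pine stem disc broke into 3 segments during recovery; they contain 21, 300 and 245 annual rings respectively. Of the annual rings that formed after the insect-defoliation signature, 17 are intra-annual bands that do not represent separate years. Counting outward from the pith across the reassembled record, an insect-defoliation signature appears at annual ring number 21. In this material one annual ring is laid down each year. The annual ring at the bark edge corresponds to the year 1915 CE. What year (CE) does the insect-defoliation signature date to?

1387 CE

Total annual rings = 21 + 300 + 245 = 566.
The insect-defoliation signature sits at annual ring 21 from the pith, so 566 − 21 = 545 annual rings formed after it.
Excluding 17 false annual rings: 545 − 17 = 528.
Counting back 528 years from 1915 CE places the insect-defoliation signature in 1915 − 528 = 1387 CE.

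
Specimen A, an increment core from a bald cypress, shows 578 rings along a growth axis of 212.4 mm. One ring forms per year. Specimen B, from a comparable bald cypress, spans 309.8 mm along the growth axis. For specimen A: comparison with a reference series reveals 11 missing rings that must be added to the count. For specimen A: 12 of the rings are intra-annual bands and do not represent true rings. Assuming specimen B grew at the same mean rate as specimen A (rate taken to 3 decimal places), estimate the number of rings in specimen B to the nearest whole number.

Specimen A: adjusted count: 578 − 12 + 11 = 577 rings.
A: 212.4 mm over 577 years gives 212.4 / 577 ≈ 0.368 mm/year.
For B, 309.8 / 0.368 = 841.85 years ≈ 842 rings.

842 rings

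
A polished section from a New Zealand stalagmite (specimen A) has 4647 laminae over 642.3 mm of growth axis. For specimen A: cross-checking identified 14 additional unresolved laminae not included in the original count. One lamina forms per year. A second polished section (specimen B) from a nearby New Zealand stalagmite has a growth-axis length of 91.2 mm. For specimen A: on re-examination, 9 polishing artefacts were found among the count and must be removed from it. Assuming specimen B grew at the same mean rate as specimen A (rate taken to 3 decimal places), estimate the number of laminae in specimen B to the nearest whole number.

661 laminae

Specimen A: correcting the raw count gives 4647 − 9 + 14 = 4652 true laminae.
A: 642.3 mm over 4652 years gives 642.3 / 4652 ≈ 0.138 mm/yr.
Specimen B: 91.2 mm / 0.138 mm per year = 660.87 years ≈ 661 laminae.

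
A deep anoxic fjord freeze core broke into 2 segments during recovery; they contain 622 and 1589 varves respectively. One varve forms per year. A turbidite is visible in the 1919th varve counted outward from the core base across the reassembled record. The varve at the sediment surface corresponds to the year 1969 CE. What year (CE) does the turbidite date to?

Total varves = 622 + 1589 = 2211.
Between varve 1919 and the sediment surface there are 2211 − 1919 = 292 varves.
The varve at the sediment surface is 1969 CE, so the turbidite dates to 1969 − 292 = 1677 CE.

1677 CE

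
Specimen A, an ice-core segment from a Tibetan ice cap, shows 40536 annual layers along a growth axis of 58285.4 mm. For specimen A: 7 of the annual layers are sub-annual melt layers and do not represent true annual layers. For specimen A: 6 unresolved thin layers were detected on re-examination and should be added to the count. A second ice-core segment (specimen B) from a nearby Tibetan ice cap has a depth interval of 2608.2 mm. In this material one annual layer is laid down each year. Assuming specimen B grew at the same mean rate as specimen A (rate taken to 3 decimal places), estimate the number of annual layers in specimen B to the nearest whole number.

Specimen A: adjusted count: 40536 − 7 + 6 = 40535 annual layers.
A: 58285.4 mm over 40535 years gives 58285.4 / 40535 ≈ 1.438 mm/year.
For B, 2608.2 / 1.438 = 1813.77 years ≈ 1814 annual layers.

1814 annual layers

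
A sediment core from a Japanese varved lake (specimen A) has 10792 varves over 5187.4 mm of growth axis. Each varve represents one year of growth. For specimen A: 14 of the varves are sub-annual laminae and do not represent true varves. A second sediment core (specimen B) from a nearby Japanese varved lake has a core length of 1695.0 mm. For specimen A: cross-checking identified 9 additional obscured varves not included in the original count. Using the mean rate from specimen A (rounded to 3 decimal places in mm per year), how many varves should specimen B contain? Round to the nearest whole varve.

3524 varves

Specimen A: true varve count = 10792 − 14 + 9 = 10787.
A: 5187.4 mm over 10787 years gives 5187.4 / 10787 ≈ 0.481 mm/yr.
B spans 1695.0 / 0.481 = 3523.91 years ≈ 3524 varves.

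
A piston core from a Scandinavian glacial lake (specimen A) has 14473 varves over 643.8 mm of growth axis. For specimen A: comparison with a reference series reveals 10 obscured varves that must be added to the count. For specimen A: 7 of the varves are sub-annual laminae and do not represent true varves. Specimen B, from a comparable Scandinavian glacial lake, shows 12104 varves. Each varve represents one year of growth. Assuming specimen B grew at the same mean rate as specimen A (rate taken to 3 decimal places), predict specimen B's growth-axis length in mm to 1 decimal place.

Specimen A: correcting the raw count gives 14473 − 7 + 10 = 14476 true varves.
A: Extension rate ≈ 643.8 / 14476 = 0.044 mm/yr.
For B, 0.044 mm/year × 12104 years = 532.6 mm.

532.6 mm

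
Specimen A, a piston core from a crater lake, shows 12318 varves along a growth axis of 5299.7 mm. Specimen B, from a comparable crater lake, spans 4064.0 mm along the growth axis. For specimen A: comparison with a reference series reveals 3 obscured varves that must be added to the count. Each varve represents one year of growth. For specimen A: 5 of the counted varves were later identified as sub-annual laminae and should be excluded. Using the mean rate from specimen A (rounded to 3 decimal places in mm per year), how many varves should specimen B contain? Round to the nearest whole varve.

Specimen A: true varve count = 12318 − 5 + 3 = 12316.
A: Mean rate = 5299.7 mm / 12316 years ≈ 0.430 mm/yr.
B spans 4064.0 / 0.430 = 9451.16 years ≈ 9451 varves.

9451 varves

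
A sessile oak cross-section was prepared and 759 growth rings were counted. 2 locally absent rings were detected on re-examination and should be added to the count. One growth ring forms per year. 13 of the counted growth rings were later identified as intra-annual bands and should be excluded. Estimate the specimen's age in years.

748 years

Adjusted count: 759 − 13 + 2 = 748 growth rings.
At one growth ring per year, that is 748 years.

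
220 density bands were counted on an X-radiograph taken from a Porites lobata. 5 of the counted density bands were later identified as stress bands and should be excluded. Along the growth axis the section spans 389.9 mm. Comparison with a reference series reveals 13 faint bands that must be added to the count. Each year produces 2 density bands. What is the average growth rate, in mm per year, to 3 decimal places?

True density band count = 220 − 5 + 13 = 228.
With 2 density bands per year, 228 / 2 = 114 years.
Extension rate ≈ 389.9 / 114 = 3.420 mm per year.

3.420 mm per year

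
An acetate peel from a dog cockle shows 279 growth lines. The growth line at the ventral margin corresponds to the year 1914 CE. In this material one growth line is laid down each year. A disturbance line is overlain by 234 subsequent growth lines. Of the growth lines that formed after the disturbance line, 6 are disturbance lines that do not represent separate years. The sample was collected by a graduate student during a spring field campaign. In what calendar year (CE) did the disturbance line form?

1686 CE

234 growth lines formed after the disturbance line.
Removing the 6 false growth lines leaves 234 − 6 = 228 true growth lines beyond the disturbance line.
Counting back 228 years from 1914 CE places the disturbance line in 1914 − 228 = 1686 CE.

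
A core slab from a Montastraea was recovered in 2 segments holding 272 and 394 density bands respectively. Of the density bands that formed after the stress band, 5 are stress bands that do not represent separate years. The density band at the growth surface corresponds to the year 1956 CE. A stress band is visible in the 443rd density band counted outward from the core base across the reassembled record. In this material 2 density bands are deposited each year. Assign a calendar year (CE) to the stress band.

1847 CE

Total density bands = 272 + 394 = 666.
The stress band sits at density band 443 from the core base, so 666 − 443 = 223 density bands formed after it.
223 − 5 false = 218 true density bands after the stress band.
With 2 density bands per year, 218 / 2 = 109 years.
Counting back 109 years from 1956 CE places the stress band in 1956 − 109 = 1847 CE.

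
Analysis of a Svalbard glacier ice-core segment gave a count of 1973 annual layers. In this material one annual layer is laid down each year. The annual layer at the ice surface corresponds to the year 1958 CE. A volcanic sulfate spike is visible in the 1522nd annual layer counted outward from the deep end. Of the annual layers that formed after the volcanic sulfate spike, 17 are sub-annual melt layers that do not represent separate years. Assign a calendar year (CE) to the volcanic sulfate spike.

Between annual layer 1522 and the ice surface there are 1973 − 1522 = 451 annual layers.
Excluding 17 false annual layers: 451 − 17 = 434.
1958 − 434 = 1524 CE.

1524 CE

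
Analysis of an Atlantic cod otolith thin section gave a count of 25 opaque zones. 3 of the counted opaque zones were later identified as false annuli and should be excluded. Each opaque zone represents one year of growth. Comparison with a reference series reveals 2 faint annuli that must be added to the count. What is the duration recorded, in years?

True opaque zone count = 25 − 3 + 2 = 24.
With a one-to-one opaque zone periodicity this is 24 years.

24 yr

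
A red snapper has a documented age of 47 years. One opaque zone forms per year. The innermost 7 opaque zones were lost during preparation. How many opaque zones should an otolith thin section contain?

40 opaque zones

Expected opaque zones over 47 years: 47.
Less the 7 uncaptured opaque zones: 47 − 7 = 40.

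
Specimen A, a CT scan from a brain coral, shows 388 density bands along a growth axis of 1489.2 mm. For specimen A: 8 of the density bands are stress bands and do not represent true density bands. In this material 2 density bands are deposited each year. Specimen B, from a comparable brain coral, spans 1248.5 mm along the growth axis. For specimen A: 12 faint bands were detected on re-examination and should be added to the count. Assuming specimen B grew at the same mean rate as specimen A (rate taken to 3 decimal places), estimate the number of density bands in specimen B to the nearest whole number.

329 density bands

Specimen A: after corrections the count is 388 − 8 + 12 = 392 density bands.
Specimen A: 392 density bands at 2 per year is 392 / 2 = 196 years.
A: Mean rate = 1489.2 mm / 196 years ≈ 7.598 mm/year.
B spans 1248.5 / 7.598 = 164.32 years; at 2 density bands per year that is 164.32 × 2 ≈ 329 density bands.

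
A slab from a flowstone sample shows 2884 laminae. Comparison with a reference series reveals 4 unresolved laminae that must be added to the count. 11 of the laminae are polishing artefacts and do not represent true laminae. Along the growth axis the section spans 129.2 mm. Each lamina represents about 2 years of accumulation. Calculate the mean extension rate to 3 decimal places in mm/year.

Adjusted count: 2884 − 11 + 4 = 2877 laminae.
2877 laminae at 2 years each span 2877 × 2 = 5754 years.
Extension rate ≈ 129.2 / 5754 = 0.022 mm/year.

0.022 mm/year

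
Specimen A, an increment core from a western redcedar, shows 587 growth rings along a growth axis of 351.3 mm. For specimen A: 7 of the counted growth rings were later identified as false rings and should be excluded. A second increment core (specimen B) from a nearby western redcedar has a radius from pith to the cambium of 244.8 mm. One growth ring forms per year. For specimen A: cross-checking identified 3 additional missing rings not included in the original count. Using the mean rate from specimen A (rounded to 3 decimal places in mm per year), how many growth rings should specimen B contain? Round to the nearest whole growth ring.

Specimen A: adjusted count: 587 − 7 + 3 = 583 growth rings.
A: Mean rate = 351.3 mm / 583 years ≈ 0.603 mm/year.
For B, 244.8 / 0.603 = 405.97 years ≈ 406 growth rings.

406 growth rings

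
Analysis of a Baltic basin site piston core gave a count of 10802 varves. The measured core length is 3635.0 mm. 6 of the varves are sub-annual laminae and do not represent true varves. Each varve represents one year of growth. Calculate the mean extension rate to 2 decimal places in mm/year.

After corrections the count is 10802 − 6 = 10796 varves.
Mean rate = 3635.0 mm / 10796 years ≈ 0.34 mm/year.

0.34 mm/year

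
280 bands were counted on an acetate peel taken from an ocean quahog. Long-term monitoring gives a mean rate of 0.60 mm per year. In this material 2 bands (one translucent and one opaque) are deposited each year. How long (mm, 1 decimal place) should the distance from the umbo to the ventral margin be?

84.0 mm

280 bands at 2 per year is 280 / 2 = 140 years.
140 years at 0.60 mm/year gives 0.60 × 140 = 84.0 mm.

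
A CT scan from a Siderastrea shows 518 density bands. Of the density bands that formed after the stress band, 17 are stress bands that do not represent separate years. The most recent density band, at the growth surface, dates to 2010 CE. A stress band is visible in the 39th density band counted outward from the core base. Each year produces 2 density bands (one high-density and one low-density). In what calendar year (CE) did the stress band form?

The stress band sits at density band 39 from the core base, so 518 − 39 = 479 density bands formed after it.
479 − 17 false = 462 true density bands after the stress band.
462 density bands at 2 per year is 462 / 2 = 231 years.
2010 − 231 = 1779 CE.

1779 CE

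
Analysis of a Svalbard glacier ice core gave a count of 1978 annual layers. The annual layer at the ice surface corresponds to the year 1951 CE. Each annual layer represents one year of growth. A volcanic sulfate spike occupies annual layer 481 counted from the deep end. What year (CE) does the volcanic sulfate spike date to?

454 CE

The volcanic sulfate spike sits at annual layer 481 from the deep end, so 1978 − 481 = 1497 annual layers formed after it.
1951 − 1497 = 454 CE.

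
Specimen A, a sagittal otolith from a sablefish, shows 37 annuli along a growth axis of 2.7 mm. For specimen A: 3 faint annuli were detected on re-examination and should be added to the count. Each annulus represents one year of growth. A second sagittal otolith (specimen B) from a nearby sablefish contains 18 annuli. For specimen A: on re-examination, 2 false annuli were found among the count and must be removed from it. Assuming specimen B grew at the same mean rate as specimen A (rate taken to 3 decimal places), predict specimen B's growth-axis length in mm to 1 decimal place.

1.3 mm

Specimen A: true annulus count = 37 − 2 + 3 = 38.
A: Extension rate ≈ 2.7 / 38 = 0.071 mm/year.
For B, 0.071 mm/year × 18 years = 1.3 mm.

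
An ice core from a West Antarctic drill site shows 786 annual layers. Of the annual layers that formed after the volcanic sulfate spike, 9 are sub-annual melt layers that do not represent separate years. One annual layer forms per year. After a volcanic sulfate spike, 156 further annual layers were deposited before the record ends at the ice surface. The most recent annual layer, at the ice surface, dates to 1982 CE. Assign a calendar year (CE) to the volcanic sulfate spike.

There are 156 annual layers younger than the volcanic sulfate spike.
Removing the 9 false annual layers leaves 156 − 9 = 147 true annual layers beyond the volcanic sulfate spike.
The annual layer at the ice surface is 1982 CE, so the volcanic sulfate spike dates to 1982 − 147 = 1835 CE.

1835 CE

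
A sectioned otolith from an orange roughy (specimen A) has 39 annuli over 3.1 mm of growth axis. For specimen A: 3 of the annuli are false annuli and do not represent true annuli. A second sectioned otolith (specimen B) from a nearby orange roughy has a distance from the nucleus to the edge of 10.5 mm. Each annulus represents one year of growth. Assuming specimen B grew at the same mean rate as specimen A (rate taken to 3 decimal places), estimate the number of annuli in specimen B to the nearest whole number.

122 annuli

Specimen A: true annulus count = 39 − 3 = 36.
A: Mean rate = 3.1 mm / 36 years ≈ 0.086 mm/year.
Specimen B: 10.5 mm / 0.086 mm per year = 122.09 years ≈ 122 annuli.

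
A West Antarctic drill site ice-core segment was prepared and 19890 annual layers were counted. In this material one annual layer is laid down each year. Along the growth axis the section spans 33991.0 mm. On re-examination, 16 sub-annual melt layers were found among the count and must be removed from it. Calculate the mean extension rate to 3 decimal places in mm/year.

1.710 mm/year

Correcting the raw count gives 19890 − 16 = 19874 true annual layers.
33991.0 mm over 19874 years gives 33991.0 / 19874 ≈ 1.710 mm/year.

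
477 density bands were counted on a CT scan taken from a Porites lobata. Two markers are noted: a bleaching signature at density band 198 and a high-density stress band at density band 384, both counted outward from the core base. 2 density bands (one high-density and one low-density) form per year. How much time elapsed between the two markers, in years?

93 years

384 − 198 = 186 density bands lie between the two events.
Dividing by 2 density bands per year: 186 / 2 = 93 years.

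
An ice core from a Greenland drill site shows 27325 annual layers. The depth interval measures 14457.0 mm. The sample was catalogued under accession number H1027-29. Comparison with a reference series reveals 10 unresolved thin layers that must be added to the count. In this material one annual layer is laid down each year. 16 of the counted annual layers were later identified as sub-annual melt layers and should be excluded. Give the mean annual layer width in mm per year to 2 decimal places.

Correcting the raw count gives 27325 − 16 + 10 = 27319 true annual layers.
Extension rate ≈ 14457.0 / 27319 = 0.53 mm per year.

0.53 mm per year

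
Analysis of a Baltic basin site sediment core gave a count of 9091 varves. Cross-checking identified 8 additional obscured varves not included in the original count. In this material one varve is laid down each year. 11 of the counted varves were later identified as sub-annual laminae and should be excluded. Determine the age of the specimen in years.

9088 years

Correcting the raw count gives 9091 − 11 + 8 = 9088 true varves.
At one varve per year, that is 9088 years.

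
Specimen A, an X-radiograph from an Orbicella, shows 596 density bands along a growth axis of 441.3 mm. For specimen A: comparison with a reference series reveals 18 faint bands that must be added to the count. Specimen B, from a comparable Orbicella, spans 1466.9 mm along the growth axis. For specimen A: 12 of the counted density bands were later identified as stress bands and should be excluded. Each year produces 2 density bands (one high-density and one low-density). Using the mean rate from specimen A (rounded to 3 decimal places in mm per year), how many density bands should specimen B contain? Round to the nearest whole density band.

2001 density bands

Specimen A: adjusted count: 596 − 12 + 18 = 602 density bands.
Specimen A: 602 density bands at 2 per year is 602 / 2 = 301 years.
A: 441.3 mm over 301 years gives 441.3 / 301 ≈ 1.466 mm/year.
Specimen B: 1466.9 mm / 1.466 mm per year = 1000.61 years; at 2 density bands per year that is 1000.61 × 2 ≈ 2001 density bands.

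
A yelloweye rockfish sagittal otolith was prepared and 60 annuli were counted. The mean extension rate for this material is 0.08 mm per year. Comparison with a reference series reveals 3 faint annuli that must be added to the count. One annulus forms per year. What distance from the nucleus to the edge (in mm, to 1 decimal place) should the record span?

5.0 mm

True annulus count = 60 + 3 = 63.
Predicted length = 0.08 mm/year × 63 years = 5.0 mm.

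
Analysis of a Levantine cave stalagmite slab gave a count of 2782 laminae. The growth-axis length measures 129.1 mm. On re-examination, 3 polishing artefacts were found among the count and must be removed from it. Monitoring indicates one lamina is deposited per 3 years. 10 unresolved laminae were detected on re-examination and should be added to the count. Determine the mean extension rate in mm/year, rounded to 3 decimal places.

After corrections the count is 2782 − 3 + 10 = 2789 laminae.
2789 laminae at 3 years each span 2789 × 3 = 8367 years.
Extension rate ≈ 129.1 / 8367 = 0.015 mm/year.

0.015 mm/year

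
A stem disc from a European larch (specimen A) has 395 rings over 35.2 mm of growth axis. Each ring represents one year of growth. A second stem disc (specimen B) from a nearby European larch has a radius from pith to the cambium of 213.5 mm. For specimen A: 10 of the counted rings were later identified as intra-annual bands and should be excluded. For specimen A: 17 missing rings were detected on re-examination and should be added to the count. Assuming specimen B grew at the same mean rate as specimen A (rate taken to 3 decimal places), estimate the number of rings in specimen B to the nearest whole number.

Specimen A: after corrections the count is 395 − 10 + 17 = 402 rings.
A: 35.2 mm over 402 years gives 35.2 / 402 ≈ 0.088 mm/yr.
Specimen B: 213.5 mm / 0.088 mm per year = 2426.14 years ≈ 2426 rings.

2426 rings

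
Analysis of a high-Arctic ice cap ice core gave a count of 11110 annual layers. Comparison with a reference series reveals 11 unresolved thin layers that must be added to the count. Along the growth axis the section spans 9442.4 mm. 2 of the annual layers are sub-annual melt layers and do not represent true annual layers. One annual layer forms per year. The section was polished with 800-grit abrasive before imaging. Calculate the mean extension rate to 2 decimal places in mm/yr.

0.85 mm/yr

True annual layer count = 11110 − 2 + 11 = 11119.
Mean rate = 9442.4 mm / 11119 years ≈ 0.85 mm/yr.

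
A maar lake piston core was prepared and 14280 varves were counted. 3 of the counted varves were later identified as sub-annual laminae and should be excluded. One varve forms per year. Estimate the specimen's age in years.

After corrections the count is 14280 − 3 = 14277 varves.
With a one-to-one varve periodicity this is 14277 years.

14277 years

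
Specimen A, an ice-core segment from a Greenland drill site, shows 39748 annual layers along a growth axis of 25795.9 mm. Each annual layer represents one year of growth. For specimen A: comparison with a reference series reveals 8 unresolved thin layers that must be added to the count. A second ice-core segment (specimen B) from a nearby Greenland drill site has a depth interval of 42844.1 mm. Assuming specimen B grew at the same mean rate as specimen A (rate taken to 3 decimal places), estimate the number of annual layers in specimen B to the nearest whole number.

Specimen A: true annual layer count = 39748 + 8 = 39756.
A: 25795.9 mm over 39756 years gives 25795.9 / 39756 ≈ 0.649 mm per year.
Specimen B: 42844.1 mm / 0.649 mm per year = 66015.56 years ≈ 66016 annual layers.

66016 annual layers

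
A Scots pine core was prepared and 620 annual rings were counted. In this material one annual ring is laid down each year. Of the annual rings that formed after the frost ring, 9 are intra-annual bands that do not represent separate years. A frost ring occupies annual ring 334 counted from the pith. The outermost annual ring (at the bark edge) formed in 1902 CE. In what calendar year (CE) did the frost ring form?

1625 CE

Between annual ring 334 and the bark edge there are 620 − 334 = 286 annual rings.
286 − 9 false = 277 true annual rings after the frost ring.
The annual ring at the bark edge is 1902 CE, so the frost ring dates to 1902 − 277 = 1625 CE.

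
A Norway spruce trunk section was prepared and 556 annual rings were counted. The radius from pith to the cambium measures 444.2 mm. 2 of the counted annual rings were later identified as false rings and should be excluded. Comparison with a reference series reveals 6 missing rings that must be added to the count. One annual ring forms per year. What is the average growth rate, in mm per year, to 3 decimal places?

Adjusted count: 556 − 2 + 6 = 560 annual rings.
Mean rate = 444.2 mm / 560 years ≈ 0.793 mm per year.

0.793 mm per year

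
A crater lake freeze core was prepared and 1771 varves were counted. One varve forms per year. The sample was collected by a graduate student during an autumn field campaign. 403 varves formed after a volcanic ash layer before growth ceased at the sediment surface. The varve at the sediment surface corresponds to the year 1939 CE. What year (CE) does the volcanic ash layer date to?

1536 CE

403 varves formed after the volcanic ash layer.
Counting back 403 years from 1939 CE places the volcanic ash layer in 1939 − 403 = 1536 CE.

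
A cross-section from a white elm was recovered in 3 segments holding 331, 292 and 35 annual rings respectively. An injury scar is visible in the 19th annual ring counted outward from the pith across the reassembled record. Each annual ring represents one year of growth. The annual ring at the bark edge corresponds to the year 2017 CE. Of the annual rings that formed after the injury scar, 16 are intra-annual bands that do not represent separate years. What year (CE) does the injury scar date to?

1394 CE

Total annual rings = 331 + 292 + 35 = 658.
The injury scar sits at annual ring 19 from the pith, so 658 − 19 = 639 annual rings formed after it.
Excluding 16 false annual rings: 639 − 16 = 623.
The annual ring at the bark edge is 2017 CE, so the injury scar dates to 2017 − 623 = 1394 CE.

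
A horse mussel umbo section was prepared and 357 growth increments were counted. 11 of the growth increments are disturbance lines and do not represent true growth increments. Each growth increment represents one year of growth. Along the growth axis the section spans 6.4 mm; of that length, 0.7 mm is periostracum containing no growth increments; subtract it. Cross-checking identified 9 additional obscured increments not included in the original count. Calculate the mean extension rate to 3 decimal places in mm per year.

Adjusted count: 357 − 11 + 9 = 355 growth increments.
The growth record spans 6.4 − 0.7 = 5.7 mm.
Mean rate = 5.7 mm / 355 years ≈ 0.016 mm per year.

0.016 mm per year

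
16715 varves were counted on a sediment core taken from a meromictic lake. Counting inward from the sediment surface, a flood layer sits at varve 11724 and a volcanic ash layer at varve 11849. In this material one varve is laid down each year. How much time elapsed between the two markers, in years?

Separation: 11849 − 11724 = 125 varves.
One varve per year makes the interval 125 years.

125 years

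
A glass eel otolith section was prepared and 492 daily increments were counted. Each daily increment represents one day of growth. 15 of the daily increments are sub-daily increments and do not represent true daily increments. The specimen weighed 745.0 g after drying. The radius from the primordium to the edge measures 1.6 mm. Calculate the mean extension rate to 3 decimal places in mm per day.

0.003 mm per day

Correcting the raw count gives 492 − 15 = 477 true daily increments.
Mean rate = 1.6 mm / 477 days ≈ 0.003 mm per day.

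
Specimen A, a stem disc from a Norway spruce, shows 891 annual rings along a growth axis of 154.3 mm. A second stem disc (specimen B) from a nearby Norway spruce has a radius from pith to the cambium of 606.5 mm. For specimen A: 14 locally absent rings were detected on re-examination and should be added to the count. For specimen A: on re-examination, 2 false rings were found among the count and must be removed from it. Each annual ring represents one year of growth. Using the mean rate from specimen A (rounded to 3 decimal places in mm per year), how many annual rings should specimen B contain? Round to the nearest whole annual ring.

3547 annual rings

Specimen A: adjusted count: 891 − 2 + 14 = 903 annual rings.
A: Extension rate ≈ 154.3 / 903 = 0.171 mm per year.
For B, 606.5 / 0.171 = 3546.78 years ≈ 3547 annual rings.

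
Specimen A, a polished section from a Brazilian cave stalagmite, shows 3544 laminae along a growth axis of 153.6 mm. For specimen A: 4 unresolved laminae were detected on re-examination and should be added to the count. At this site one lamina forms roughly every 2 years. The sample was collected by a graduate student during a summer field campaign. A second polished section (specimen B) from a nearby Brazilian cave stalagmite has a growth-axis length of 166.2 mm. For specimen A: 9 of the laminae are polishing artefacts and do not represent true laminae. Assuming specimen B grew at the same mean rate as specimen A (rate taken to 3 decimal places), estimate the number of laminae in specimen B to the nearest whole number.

Specimen A: adjusted count: 3544 − 9 + 4 = 3539 laminae.
Specimen A: multiplying by 2 years per lamina: 3539 × 2 = 7078 years.
A: Extension rate ≈ 153.6 / 7078 = 0.022 mm/year.
For B, 166.2 / 0.022 = 7554.55 years; at 2 years per lamina that is 7554.55 / 2 ≈ 3777 laminae.

3777 laminae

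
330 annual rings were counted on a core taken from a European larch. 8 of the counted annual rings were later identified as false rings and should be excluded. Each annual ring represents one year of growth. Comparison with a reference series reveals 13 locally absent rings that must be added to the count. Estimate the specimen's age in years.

335 years

True annual ring count = 330 − 8 + 13 = 335.
With a one-to-one annual ring periodicity this is 335 years.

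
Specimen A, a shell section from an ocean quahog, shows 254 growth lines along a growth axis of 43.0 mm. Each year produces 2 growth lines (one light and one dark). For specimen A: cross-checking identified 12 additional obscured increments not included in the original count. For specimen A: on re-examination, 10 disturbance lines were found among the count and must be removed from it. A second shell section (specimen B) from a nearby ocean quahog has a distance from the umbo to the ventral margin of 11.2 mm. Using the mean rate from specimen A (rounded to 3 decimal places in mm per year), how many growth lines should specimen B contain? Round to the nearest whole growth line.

Specimen A: after corrections the count is 254 − 10 + 12 = 256 growth lines.
Specimen A: 256 growth lines at 2 per year is 256 / 2 = 128 years.
A: Mean rate = 43.0 mm / 128 years ≈ 0.336 mm/yr.
Specimen B: 11.2 mm / 0.336 mm per year = 33.33 years; at 2 growth lines per year that is 33.33 × 2 ≈ 67 growth lines.

67 growth lines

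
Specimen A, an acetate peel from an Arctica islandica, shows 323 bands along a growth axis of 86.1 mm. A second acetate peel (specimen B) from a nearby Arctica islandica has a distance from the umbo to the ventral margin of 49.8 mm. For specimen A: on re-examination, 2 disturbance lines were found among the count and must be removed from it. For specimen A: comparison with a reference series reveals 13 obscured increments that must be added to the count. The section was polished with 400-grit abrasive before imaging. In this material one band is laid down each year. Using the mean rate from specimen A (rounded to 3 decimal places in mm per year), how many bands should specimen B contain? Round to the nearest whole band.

193 bands

Specimen A: correcting the raw count gives 323 − 2 + 13 = 334 true bands.
A: Mean rate = 86.1 mm / 334 years ≈ 0.258 mm/year.
B spans 49.8 / 0.258 = 193.02 years ≈ 193 bands.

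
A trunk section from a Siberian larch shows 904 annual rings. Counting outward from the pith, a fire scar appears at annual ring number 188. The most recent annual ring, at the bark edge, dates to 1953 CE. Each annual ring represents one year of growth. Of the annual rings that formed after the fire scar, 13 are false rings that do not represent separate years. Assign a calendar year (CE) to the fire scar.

1250 CE

The fire scar sits at annual ring 188 from the pith, so 904 − 188 = 716 annual rings formed after it.
Excluding 13 false annual rings: 716 − 13 = 703.
1953 − 703 = 1250 CE.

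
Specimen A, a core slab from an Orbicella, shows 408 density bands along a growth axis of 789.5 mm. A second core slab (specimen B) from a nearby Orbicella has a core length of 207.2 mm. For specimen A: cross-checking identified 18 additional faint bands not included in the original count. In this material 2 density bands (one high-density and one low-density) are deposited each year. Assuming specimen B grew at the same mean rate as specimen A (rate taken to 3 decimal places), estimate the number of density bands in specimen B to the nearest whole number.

112 density bands

Specimen A: adjusted count: 408 + 18 = 426 density bands.
Specimen A: with 2 density bands per year, 426 / 2 = 213 years.
A: Extension rate ≈ 789.5 / 213 = 3.707 mm per year.
Specimen B: 207.2 mm / 3.707 mm per year = 55.89 years; at 2 density bands per year that is 55.89 × 2 ≈ 112 density bands.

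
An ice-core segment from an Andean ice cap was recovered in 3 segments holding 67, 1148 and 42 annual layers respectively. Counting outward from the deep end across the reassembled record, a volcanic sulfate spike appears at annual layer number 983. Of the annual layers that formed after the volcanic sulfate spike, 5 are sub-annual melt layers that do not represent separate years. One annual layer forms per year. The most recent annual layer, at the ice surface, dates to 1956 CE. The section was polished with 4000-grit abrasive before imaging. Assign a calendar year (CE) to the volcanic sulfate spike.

Total annual layers = 67 + 1148 + 42 = 1257.
Between annual layer 983 and the ice surface there are 1257 − 983 = 274 annual layers.
Excluding 5 false annual layers: 274 − 5 = 269.
The annual layer at the ice surface is 1956 CE, so the volcanic sulfate spike dates to 1956 − 269 = 1687 CE.

1687 CE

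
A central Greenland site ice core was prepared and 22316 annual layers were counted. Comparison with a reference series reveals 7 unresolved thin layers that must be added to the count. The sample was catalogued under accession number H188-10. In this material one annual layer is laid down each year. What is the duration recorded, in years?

True annual layer count = 22316 + 7 = 22323.
At one annual layer per year, that is 22323 years.

22323 yr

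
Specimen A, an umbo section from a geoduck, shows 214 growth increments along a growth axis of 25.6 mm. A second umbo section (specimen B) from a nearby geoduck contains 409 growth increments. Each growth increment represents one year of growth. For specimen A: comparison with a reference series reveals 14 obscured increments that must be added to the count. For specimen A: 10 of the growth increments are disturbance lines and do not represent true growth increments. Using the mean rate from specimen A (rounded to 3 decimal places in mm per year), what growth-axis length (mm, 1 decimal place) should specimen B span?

Specimen A: correcting the raw count gives 214 − 10 + 14 = 218 true growth increments.
A: Extension rate ≈ 25.6 / 218 = 0.117 mm/yr.
For B, 0.117 mm/year × 409 years = 47.9 mm.

47.9 mm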